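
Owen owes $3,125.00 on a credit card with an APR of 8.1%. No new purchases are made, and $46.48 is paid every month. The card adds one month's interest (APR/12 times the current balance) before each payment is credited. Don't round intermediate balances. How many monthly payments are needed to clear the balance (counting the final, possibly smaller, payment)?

Monthly rate r = 8.1%/12 = 0.675% = 0.00675.
Recurrence: B ← B·(1+r) − $46.48.
Month 1: interest $21.09; balance after payment $3,099.61.
Month 2: interest $20.92; balance after payment $3,074.06.
Closed form: n = −ln(1 − rB₀/P)/ln(1+r) = −ln(0.54618)/ln(1.00675) ≈ 89.904, so the balance reaches zero during payment 90.

90 months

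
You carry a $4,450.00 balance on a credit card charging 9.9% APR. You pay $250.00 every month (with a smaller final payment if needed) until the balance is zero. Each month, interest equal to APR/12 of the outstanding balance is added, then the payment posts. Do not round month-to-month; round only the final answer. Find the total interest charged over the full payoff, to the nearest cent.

Monthly rate r = 9.9%/12 = 0.825% = 0.00825.
Payoff takes n = ⌈−ln(1 − rB₀/P)/ln(1+r)⌉ = ⌈19.330⌉ = 20 payments; the last is $82.78.
Total paid = 19·$250.00 + $82.78 = $4,832.78.
Total interest = total paid − principal = $4,832.78 − $4,450.00 = $382.78.

$382.78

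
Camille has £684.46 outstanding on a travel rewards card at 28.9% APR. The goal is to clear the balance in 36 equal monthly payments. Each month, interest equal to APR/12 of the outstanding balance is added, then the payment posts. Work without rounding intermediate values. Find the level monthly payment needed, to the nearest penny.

£28.65

Monthly rate r = 28.9%/12 = 2.40833% = 0.0240833.
Level-payment amortization: P = B₀·r / (1 − (1+r)^(−n)) = 684.46·0.0240833 / (1 − 1.02408^(−36)).
Denominator 1 − (1+r)^(−36) = 0.575449589.
P = 16.4841 / 0.575449589 ≈ 28.65.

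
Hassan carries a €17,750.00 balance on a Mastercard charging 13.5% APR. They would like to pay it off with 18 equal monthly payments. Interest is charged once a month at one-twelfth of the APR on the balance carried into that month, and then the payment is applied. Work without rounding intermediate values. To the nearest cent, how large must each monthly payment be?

€1,094.84

Monthly rate r = 13.5%/12 = 1.125% = 0.01125.
Level-payment amortization: P = B₀·r / (1 − (1+r)^(−n)) = 17750.00·0.01125 / (1 − 1.01125^(−18)).
Denominator 1 − (1+r)^(−18) = 0.182389657.
P = 199.688 / 0.182389657 ≈ 1094.84.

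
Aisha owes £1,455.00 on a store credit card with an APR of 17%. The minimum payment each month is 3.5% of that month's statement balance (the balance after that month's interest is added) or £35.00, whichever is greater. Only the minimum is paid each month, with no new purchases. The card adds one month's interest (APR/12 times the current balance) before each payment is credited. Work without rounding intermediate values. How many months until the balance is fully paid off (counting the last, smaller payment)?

55 months

Monthly rate r = 17%/12 = 1.41667% = 0.0141667.
While 3.5% of the post-interest balance exceeds £35.00, each month B ← (B·(1+r))·(1 − 0.035), i.e. B shrinks by the factor (1+r)·0.965 = 0.97867.
This holds for months 1–19. Entering month 20 the balance is £965.96; 3.5% of the post-interest balance is now below £35.00, so the flat £35.00 minimum applies from here.
From month 20 a fixed £35.00 at rate r clears £965.96 in 36 more payments. Total: 19 + 36 = 55 months.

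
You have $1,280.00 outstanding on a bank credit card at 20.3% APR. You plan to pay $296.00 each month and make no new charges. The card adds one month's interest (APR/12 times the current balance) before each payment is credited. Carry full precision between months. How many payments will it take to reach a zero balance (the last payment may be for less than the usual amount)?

5 months

Monthly rate r = 20.3%/12 = 1.69167% = 0.0169167.
Recurrence: B ← B·(1+r) − $296.00.
Month 1: interest $21.65; balance after payment $1,005.65.
Month 2: interest $17.01; balance after payment $726.67.
Month 3: interest $12.29; balance after payment $442.96.
Month 4: interest $7.49; balance after payment $154.45.
Month 5: interest $2.61; balance after payment $0.00.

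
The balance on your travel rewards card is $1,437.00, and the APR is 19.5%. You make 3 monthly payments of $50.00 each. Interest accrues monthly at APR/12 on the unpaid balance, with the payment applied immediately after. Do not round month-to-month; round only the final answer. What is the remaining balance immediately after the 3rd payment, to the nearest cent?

$1,355.75

Monthly rate r = 19.5%/12 = 1.625% = 0.01625.
Each month: B ← B·(1+r) − $50.00.
Month 1: interest $23.35; balance after payment $1,410.35.
Month 2: interest $22.92; balance after payment $1,383.27.
Month 3: interest $22.48; balance after payment $1,355.75.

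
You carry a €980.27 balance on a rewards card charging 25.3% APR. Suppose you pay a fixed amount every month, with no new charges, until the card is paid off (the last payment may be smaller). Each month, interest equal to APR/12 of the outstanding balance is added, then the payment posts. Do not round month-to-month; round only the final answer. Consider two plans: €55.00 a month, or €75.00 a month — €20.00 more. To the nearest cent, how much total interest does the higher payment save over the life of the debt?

Monthly rate r = 25.3%/12 = 2.10833% = 0.0210833.
At €55.00/mo: n = ⌈−ln(1 − rB₀/P)/ln(1+r)⌉ = 23 payments (last €32.37); total interest = total paid − €980.27 = €262.10.
At €75.00/mo: 16 payments (last €33.99); total interest €178.72.
Interest saved = €262.10 − €178.72 = €83.38.

€83.38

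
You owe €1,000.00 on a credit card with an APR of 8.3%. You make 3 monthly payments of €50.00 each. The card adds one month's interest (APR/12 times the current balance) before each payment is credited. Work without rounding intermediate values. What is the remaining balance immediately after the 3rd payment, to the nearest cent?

€869.85

Monthly rate r = 8.3%/12 = 0.691667% = 0.00691667.
Each month: B ← B·(1+r) − €50.00.
Month 1: interest €6.92; balance after payment €956.92.
Month 2: interest €6.62; balance after payment €913.54.
Month 3: interest €6.32; balance after payment €869.85.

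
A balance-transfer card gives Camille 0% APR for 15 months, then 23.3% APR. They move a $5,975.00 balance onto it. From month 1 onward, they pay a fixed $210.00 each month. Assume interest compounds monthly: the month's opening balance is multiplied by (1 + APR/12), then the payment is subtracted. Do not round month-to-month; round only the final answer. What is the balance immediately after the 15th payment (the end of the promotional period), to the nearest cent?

$2,825.00

Promo months 1–15 at r₀ = 0%/12 = 0; months 16+ at r₁ = 23.3%/12 = 0.0194167.
After month 15 (no interest yet): B = $5,975.00 − 15·$210.00 = $2,825.00.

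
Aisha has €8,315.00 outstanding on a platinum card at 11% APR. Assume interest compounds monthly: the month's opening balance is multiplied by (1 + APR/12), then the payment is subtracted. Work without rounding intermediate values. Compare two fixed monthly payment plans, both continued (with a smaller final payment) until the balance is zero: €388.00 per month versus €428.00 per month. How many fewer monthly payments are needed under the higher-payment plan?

2 fewer payments

Monthly rate r = 11%/12 = 0.916667% = 0.00916667.
At €388.00/mo: n = ⌈−ln(1 − rB₀/P)/ln(1+r)⌉ = 24 payments (last €375.83); total interest = total paid − €8,315.00 = €984.83.
At €428.00/mo: 22 payments (last €211.40); total interest €884.40.
Payments saved = 24 − 22 = 2.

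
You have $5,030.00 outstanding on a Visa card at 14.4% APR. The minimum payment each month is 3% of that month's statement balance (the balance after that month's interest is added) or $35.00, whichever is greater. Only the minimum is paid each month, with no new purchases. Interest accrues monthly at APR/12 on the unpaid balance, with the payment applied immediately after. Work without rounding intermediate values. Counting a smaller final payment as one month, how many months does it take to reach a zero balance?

Monthly rate r = 14.4%/12 = 1.2% = 0.012.
While 3% of the post-interest balance exceeds $35.00, each month B ← (B·(1+r))·(1 − 0.03), i.e. B shrinks by the factor (1+r)·0.97 = 0.98164.
This holds for months 1–80. Entering month 81 the balance is $1,142.21; 3% of the post-interest balance is now below $35.00, so the flat $35.00 minimum applies from here.
From month 81 a fixed $35.00 at rate r clears $1,142.21 in 42 more payments. Total: 80 + 42 = 122 months.

122 months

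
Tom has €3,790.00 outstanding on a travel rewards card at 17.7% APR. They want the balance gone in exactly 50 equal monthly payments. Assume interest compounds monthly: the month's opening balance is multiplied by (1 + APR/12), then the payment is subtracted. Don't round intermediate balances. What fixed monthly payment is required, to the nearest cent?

€107.69

Monthly rate r = 17.7%/12 = 1.475% = 0.01475.
Level-payment amortization: P = B₀·r / (1 − (1+r)^(−n)) = 3790.00·0.01475 / (1 − 1.01475^(−50)).
Denominator 1 − (1+r)^(−50) = 0.519108611.
P = 55.9025 / 0.519108611 ≈ 107.69.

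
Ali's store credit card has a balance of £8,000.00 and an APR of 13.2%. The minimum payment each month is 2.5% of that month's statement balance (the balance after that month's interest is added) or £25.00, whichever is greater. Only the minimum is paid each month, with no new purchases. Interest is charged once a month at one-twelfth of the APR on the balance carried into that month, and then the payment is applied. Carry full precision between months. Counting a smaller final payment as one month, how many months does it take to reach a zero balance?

Monthly rate r = 13.2%/12 = 1.1% = 0.011.
While 2.5% of the post-interest balance exceeds £25.00, each month B ← (B·(1+r))·(1 − 0.025), i.e. B shrinks by the factor (1+r)·0.975 = 0.98572.
This holds for months 1–146. Entering month 147 the balance is £980.47; 2.5% of the post-interest balance is now below £25.00, so the flat £25.00 minimum applies from here.
From month 147 a fixed £25.00 at rate r clears £980.47 in 52 more payments. Total: 146 + 52 = 198 months.

198 months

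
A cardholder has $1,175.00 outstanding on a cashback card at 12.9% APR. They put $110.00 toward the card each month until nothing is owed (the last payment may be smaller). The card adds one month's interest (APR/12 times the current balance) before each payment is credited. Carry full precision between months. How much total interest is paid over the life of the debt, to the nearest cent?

$79.96

Monthly rate r = 12.9%/12 = 1.075% = 0.01075.
Payoff takes n = ⌈−ln(1 − rB₀/P)/ln(1+r)⌉ = ⌈11.407⌉ = 12 payments; the last is $44.96.
Total paid = 11·$110.00 + $44.96 = $1,254.96.
Total interest = total paid − principal = $1,254.96 − $1,175.00 = $79.96.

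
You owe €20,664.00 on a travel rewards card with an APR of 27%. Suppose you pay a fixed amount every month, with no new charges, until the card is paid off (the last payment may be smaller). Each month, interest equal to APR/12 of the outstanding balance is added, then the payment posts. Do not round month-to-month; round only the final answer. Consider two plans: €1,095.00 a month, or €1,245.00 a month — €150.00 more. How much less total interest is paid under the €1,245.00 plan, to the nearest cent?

€1,041.37

Monthly rate r = 27%/12 = 2.25% = 0.0225.
At €1,095.00/mo: n = ⌈−ln(1 − rB₀/P)/ln(1+r)⌉ = 25 payments (last €920.92); total interest = total paid − €20,664.00 = €6,536.92.
At €1,245.00/mo: 22 payments (last €14.55); total interest €5,495.55.
Interest saved = €6,536.92 − €5,495.55 = €1,041.37.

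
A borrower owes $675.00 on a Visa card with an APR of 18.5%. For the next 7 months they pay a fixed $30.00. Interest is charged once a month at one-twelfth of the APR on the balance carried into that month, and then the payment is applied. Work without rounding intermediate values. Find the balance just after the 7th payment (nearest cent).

Monthly rate r = 18.5%/12 = 1.54167% = 0.0154167.
Each month: B ← B·(1+r) − $30.00.
Month 1: interest $10.41; balance after payment $655.41.
Month 2: interest $10.10; balance after payment $635.51.
Month 3: interest $9.80; balance after payment $615.31.
Month 4: interest $9.49; balance after payment $594.79.
Month 5: interest $9.17; balance after payment $573.96.
Month 6: interest $8.85; balance after payment $552.81.
Month 7: interest $8.52; balance after payment $531.33.

$531.33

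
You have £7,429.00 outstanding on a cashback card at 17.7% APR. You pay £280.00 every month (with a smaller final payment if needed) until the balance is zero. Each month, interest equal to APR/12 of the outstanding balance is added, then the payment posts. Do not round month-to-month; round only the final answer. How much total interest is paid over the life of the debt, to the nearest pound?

Monthly rate r = 17.7%/12 = 1.475% = 0.01475.
Payoff takes n = ⌈−ln(1 − rB₀/P)/ln(1+r)⌉ = ⌈33.909⌉ = 34 payments; the last is £254.79.
Total paid = 33·£280.00 + £254.79 = £9,494.79.
Total interest = total paid − principal = £9,494.79 − £7,429.00 = £2,065.79.

£2,066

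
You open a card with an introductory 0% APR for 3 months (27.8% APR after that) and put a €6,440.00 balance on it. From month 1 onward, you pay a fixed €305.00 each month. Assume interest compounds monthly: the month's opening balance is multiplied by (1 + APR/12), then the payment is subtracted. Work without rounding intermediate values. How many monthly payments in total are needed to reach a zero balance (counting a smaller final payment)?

27 payments

Promo months 1–3 at r₀ = 0%/12 = 0; months 4+ at r₁ = 27.8%/12 = 0.0231667.
After month 3 (no interest yet): B = €6,440.00 − 3·€305.00 = €5,525.00.
Then at r₁ with €305.00/mo: n₂ = −ln(1 − r₁·B/P)/ln(1+r₁) ≈ 23.76 → 24 more payments.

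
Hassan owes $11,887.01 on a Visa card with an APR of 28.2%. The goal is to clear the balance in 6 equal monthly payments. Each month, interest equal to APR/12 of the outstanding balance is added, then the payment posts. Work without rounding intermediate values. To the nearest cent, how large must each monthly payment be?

Monthly rate r = 28.2%/12 = 2.35% = 0.0235.
Level-payment amortization: P = B₀·r / (1 − (1+r)^(−n)) = 11887.01·0.0235 / (1 − 1.0235^(−6)).
Denominator 1 − (1+r)^(−6) = 0.130092815.
P = 279.345 / 0.130092815 ≈ 2147.27.

$2,147.27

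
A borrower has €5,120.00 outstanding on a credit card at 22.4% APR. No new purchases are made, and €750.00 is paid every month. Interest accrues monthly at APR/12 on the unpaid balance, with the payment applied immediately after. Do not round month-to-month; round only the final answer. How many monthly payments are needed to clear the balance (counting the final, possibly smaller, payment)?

8 months

Monthly rate r = 22.4%/12 = 1.86667% = 0.0186667.
Recurrence: B ← B·(1+r) − €750.00.
Month 1: interest €95.57; balance after payment €4,465.57.
Month 2: interest €83.36; balance after payment €3,798.93.
Closed form: n = −ln(1 − rB₀/P)/ln(1+r) = −ln(0.87257)/ln(1.01867) ≈ 7.370, so the balance reaches zero during payment 8.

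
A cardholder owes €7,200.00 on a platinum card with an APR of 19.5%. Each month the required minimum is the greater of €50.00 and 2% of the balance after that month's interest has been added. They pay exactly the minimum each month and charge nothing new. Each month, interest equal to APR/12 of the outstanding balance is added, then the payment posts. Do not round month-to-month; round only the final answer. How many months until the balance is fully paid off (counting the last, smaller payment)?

Monthly rate r = 19.5%/12 = 1.625% = 0.01625.
While 2% of the post-interest balance exceeds €50.00, each month B ← (B·(1+r))·(1 − 0.02), i.e. B shrinks by the factor (1+r)·0.98 = 0.99593.
This holds for months 1–263. Entering month 264 the balance is €2,460.01; 2% of the post-interest balance is now below €50.00, so the flat €50.00 minimum applies from here.
From month 264 a fixed €50.00 at rate r clears €2,460.01 in 100 more payments. Total: 263 + 100 = 363 months.

363 months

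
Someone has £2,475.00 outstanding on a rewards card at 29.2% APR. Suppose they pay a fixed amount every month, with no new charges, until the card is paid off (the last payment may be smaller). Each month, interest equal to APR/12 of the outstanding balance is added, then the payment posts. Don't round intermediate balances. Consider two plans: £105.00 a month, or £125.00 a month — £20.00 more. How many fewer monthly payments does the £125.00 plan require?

Monthly rate r = 29.2%/12 = 2.43333% = 0.0243333.
At £105.00/mo: n = ⌈−ln(1 − rB₀/P)/ln(1+r)⌉ = 36 payments (last £47.66); total interest = total paid − £2,475.00 = £1,247.66.
At £125.00/mo: 28 payments (last £43.29); total interest £943.29.
Payments saved = 36 − 28 = 8.

8 fewer payments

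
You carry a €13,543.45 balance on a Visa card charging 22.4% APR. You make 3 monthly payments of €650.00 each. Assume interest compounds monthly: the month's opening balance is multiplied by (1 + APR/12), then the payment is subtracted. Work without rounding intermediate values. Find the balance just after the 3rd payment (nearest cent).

Monthly rate r = 22.4%/12 = 1.86667% = 0.0186667.
Each month: B ← B·(1+r) − €650.00.
Month 1: interest €252.81; balance after payment €13,146.26.
Month 2: interest €245.40; balance after payment €12,741.66.
Month 3: interest €237.84; balance after payment €12,329.50.

€12,329.50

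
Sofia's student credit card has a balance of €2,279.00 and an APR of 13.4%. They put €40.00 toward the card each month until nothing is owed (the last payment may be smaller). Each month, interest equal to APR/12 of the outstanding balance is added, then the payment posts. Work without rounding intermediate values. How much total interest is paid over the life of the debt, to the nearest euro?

Monthly rate r = 13.4%/12 = 1.11667% = 0.0111667.
Payoff takes n = ⌈−ln(1 − rB₀/P)/ln(1+r)⌉ = ⌈91.061⌉ = 92 payments; the last is €2.44.
Total paid = 91·€40.00 + €2.44 = €3,642.44.
Total interest = total paid − principal = €3,642.44 − €2,279.00 = €1,363.44.

€1,363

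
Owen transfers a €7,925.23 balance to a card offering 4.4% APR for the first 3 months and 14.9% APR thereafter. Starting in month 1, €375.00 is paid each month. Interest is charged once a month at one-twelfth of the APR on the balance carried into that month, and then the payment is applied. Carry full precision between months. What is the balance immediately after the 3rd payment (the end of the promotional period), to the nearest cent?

€6,883.60

Promo months 1–3 at r₀ = 4.4%/12 = 0.00366667; months 4+ at r₁ = 14.9%/12 = 0.0124167.
After month 3: iterate B ← B·(1+r₀) − €375.00 for 3 months → €6,883.60.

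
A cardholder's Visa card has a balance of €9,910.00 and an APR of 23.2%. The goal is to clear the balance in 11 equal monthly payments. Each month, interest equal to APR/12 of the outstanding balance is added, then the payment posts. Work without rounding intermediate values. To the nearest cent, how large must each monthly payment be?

€1,008.75

Monthly rate r = 23.2%/12 = 1.93333% = 0.0193333.
Level-payment amortization: P = B₀·r / (1 − (1+r)^(−n)) = 9910.00·0.0193333 / (1 − 1.01933^(−11)).
Denominator 1 − (1+r)^(−11) = 0.189931938.
P = 191.593 / 0.189931938 ≈ 1008.75.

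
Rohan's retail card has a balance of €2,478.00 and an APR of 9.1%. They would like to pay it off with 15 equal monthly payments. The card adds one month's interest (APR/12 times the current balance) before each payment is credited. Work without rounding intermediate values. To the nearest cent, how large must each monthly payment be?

€175.40

Monthly rate r = 9.1%/12 = 0.758333% = 0.00758333.
Level-payment amortization: P = B₀·r / (1 − (1+r)^(−n)) = 2478.00·0.00758333 / (1 − 1.00758^(−15)).
Denominator 1 − (1+r)^(−15) = 0.107135876.
P = 18.7915 / 0.107135876 ≈ 175.40.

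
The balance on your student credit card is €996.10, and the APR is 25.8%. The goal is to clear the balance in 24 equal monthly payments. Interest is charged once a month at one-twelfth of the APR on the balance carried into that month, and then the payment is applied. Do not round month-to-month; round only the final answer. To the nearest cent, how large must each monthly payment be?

Monthly rate r = 25.8%/12 = 2.15% = 0.0215.
Level-payment amortization: P = B₀·r / (1 − (1+r)^(−n)) = 996.10·0.0215 / (1 − 1.0215^(−24)).
Denominator 1 − (1+r)^(−24) = 0.399823348.
P = 21.4162 / 0.399823348 ≈ 53.56.

€53.56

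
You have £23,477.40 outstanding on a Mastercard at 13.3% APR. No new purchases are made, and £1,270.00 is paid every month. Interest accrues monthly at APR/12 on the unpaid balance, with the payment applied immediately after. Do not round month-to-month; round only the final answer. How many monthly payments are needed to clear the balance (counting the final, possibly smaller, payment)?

21 payments

Monthly rate r = 13.3%/12 = 1.10833% = 0.0110833.
Recurrence: B ← B·(1+r) − £1,270.00.
Month 1: interest £260.21; balance after payment £22,467.61.
Month 2: interest £249.02; balance after payment £21,446.62.
Closed form: n = −ln(1 − rB₀/P)/ln(1+r) = −ln(0.79511)/ln(1.01108) ≈ 20.801, so the balance reaches zero during payment 21.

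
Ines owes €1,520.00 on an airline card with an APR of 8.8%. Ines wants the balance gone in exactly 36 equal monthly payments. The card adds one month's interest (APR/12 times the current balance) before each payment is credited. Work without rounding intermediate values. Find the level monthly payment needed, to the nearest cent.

Monthly rate r = 8.8%/12 = 0.733333% = 0.00733333.
Level-payment amortization: P = B₀·r / (1 − (1+r)^(−n)) = 1520.00·0.00733333 / (1 − 1.00733^(−36)).
Denominator 1 − (1+r)^(−36) = 0.23128632.
P = 11.1467 / 0.23128632 ≈ 48.19.

€48.19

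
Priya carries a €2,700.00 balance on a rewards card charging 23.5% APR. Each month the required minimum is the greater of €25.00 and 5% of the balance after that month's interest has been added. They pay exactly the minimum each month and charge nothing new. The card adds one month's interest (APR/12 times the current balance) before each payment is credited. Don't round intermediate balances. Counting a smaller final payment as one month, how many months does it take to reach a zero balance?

Monthly rate r = 23.5%/12 = 1.95833% = 0.0195833.
While 5% of the post-interest balance exceeds €25.00, each month B ← (B·(1+r))·(1 − 0.05), i.e. B shrinks by the factor (1+r)·0.95 = 0.9686.
This holds for months 1–54. Entering month 55 the balance is €482.24; 5% of the post-interest balance is now below €25.00, so the flat €25.00 minimum applies from here.
From month 55 a fixed €25.00 at rate r clears €482.24 in 25 more payments. Total: 54 + 25 = 79 months.

79 months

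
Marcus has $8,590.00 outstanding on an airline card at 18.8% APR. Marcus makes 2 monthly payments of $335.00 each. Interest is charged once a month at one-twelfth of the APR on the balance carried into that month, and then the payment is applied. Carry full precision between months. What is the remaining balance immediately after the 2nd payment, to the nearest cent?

Monthly rate r = 18.8%/12 = 1.56667% = 0.0156667.
Each month: B ← B·(1+r) − $335.00.
Month 1: interest $134.58; balance after payment $8,389.58.
Month 2: interest $131.44; balance after payment $8,186.01.

$8,186.01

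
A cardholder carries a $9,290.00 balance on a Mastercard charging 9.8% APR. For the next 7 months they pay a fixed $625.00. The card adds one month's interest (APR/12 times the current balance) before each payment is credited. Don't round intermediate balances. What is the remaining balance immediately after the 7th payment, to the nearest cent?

Monthly rate r = 9.8%/12 = 0.816667% = 0.00816667.
Each month: B ← B·(1+r) − $625.00.
Month 1: interest $75.87; balance after payment $8,740.87.
Month 2: interest $71.38; balance after payment $8,187.25.
Month 3: interest $66.86; balance after payment $7,629.11.
Month 4: interest $62.30; balance after payment $7,066.42.
Month 5: interest $57.71; balance after payment $6,499.13.
Month 6: interest $53.08; balance after payment $5,927.20.
Month 7: interest $48.41; balance after payment $5,350.61.

$5,350.61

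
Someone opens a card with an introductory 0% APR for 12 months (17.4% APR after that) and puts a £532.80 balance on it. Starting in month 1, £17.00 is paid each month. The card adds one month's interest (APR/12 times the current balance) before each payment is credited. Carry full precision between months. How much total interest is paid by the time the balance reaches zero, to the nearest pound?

Promo months 1–12 at r₀ = 0%/12 = 0; months 13+ at r₁ = 17.4%/12 = 0.0145.
After month 12 (no interest yet): B = £532.80 − 12·£17.00 = £328.80.
Then at r₁ with £17.00/mo: n₂ = −ln(1 − r₁·B/P)/ln(1+r₁) ≈ 22.86 → 23 more payments.
Total paid = 34·£17.00 + £14.68 = £592.68; interest = £592.68 − £532.80 = £59.88.

£60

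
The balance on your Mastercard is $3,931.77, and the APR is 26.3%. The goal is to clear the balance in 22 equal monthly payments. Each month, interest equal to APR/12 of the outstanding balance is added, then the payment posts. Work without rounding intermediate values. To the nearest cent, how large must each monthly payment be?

$227.17

Monthly rate r = 26.3%/12 = 2.19167% = 0.0219167.
Level-payment amortization: P = B₀·r / (1 − (1+r)^(−n)) = 3931.77·0.0219167 / (1 − 1.02192^(−22)).
Denominator 1 − (1+r)^(−22) = 0.379331948.
P = 86.1713 / 0.379331948 ≈ 227.17.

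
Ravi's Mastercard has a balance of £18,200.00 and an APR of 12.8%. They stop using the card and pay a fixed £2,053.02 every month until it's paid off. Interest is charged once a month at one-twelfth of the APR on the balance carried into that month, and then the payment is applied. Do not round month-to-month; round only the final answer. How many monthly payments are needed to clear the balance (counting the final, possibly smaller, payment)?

Monthly rate r = 12.8%/12 = 1.06667% = 0.0106667.
Recurrence: B ← B·(1+r) − £2,053.02.
Month 1: interest £194.13; balance after payment £16,341.11.
Month 2: interest £174.31; balance after payment £14,462.40.
Closed form: n = −ln(1 − rB₀/P)/ln(1+r) = −ln(0.90544)/ln(1.01067) ≈ 9.362, so the balance reaches zero during payment 10.

10 payments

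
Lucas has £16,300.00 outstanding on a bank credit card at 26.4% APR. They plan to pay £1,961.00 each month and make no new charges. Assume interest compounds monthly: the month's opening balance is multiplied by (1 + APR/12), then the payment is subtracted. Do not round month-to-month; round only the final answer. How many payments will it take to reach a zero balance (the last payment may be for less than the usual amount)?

10 months

Monthly rate r = 26.4%/12 = 2.2% = 0.022.
Recurrence: B ← B·(1+r) − £1,961.00.
Month 1: interest £358.60; balance after payment £14,697.60.
Month 2: interest £323.35; balance after payment £13,059.95.
Closed form: n = −ln(1 − rB₀/P)/ln(1+r) = −ln(0.81713)/ln(1.022) ≈ 9.280, so the balance reaches zero during payment 10.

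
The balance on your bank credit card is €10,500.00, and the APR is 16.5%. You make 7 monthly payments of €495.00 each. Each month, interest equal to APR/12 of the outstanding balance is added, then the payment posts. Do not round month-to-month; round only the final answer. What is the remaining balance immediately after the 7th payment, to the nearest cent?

Monthly rate r = 16.5%/12 = 1.375% = 0.01375.
Each month: B ← B·(1+r) − €495.00.
Month 1: interest €144.38; balance after payment €10,149.38.
Month 2: interest €139.55; balance after payment €9,793.93.
Month 3: interest €134.67; balance after payment €9,433.60.
Month 4: interest €129.71; balance after payment €9,068.31.
Month 5: interest €124.69; balance after payment €8,698.00.
Month 6: interest €119.60; balance after payment €8,322.59.
Month 7: interest €114.44; balance after payment €7,942.03.

€7,942.03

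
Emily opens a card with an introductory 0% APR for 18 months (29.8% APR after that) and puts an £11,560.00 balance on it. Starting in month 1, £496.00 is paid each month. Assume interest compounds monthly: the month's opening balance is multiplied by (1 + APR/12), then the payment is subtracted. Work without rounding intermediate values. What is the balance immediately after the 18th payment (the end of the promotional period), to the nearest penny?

Promo months 1–18 at r₀ = 0%/12 = 0; months 19+ at r₁ = 29.8%/12 = 0.0248333.
After month 18 (no interest yet): B = £11,560.00 − 18·£496.00 = £2,632.00.

£2,632.00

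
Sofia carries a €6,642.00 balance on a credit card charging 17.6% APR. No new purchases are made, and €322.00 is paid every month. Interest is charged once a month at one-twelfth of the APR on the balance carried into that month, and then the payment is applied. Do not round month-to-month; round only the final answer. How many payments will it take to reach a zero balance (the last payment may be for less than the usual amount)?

Monthly rate r = 17.6%/12 = 1.46667% = 0.0146667.
Recurrence: B ← B·(1+r) − €322.00.
Month 1: interest €97.42; balance after payment €6,417.42.
Month 2: interest €94.12; balance after payment €6,189.54.
Closed form: n = −ln(1 − rB₀/P)/ln(1+r) = −ln(0.69747)/ln(1.01467) ≈ 24.746, so the balance reaches zero during payment 25.

25 months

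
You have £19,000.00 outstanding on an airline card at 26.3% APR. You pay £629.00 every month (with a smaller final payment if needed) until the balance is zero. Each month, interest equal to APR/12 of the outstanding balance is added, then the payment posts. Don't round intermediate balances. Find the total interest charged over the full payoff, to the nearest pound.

£12,473

Monthly rate r = 26.3%/12 = 2.19167% = 0.0219167.
Payoff takes n = ⌈−ln(1 − rB₀/P)/ln(1+r)⌉ = ⌈50.037⌉ = 51 payments; the last is £23.45.
Total paid = 50·£629.00 + £23.45 = £31,473.45.
Total interest = total paid − principal = £31,473.45 − £19,000.00 = £12,473.45.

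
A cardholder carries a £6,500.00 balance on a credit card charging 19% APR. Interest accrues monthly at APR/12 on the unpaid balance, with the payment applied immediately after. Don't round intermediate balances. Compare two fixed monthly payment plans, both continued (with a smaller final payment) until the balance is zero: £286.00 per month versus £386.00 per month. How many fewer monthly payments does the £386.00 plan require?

Monthly rate r = 19%/12 = 1.58333% = 0.0158333.
At £286.00/mo: n = ⌈−ln(1 − rB₀/P)/ln(1+r)⌉ = 29 payments (last £113.23); total interest = total paid − £6,500.00 = £1,621.23.
At £386.00/mo: 20 payments (last £286.09); total interest £1,120.09.
Payments saved = 29 − 20 = 9.

9 fewer payments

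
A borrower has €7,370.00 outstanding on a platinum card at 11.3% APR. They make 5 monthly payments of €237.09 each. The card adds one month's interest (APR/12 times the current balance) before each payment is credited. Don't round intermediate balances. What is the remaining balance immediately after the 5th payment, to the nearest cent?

Monthly rate r = 11.3%/12 = 0.941667% = 0.00941667.
Each month: B ← B·(1+r) − €237.09.
Month 1: interest €69.40; balance after payment €7,202.31.
Month 2: interest €67.82; balance after payment €7,033.04.
Month 3: interest €66.23; balance after payment €6,862.18.
Month 4: interest €64.62; balance after payment €6,689.71.
Month 5: interest €62.99; balance after payment €6,515.61.

€6,515.61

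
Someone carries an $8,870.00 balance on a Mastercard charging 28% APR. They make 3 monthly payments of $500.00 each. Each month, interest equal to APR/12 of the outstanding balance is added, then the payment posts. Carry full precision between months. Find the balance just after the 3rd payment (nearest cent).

$7,970.23

Monthly rate r = 28%/12 = 2.33333% = 0.0233333.
Each month: B ← B·(1+r) − $500.00.
Month 1: interest $206.97; balance after payment $8,576.97.
Month 2: interest $200.13; balance after payment $8,277.10.
Month 3: interest $193.13; balance after payment $7,970.23.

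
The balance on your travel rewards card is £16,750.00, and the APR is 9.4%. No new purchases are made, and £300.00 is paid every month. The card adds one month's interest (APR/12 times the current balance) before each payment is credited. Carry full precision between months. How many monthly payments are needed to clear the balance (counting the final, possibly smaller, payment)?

74 months

Monthly rate r = 9.4%/12 = 0.783333% = 0.00783333.
Recurrence: B ← B·(1+r) − £300.00.
Month 1: interest £131.21; balance after payment £16,581.21.
Month 2: interest £129.89; balance after payment £16,411.09.
Closed form: n = −ln(1 − rB₀/P)/ln(1+r) = −ln(0.56264)/ln(1.00783) ≈ 73.706, so the balance reaches zero during payment 74.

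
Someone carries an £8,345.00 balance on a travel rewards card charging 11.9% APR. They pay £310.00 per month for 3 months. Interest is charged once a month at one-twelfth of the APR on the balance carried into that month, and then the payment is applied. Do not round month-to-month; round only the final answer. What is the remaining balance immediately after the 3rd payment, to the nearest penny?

Monthly rate r = 11.9%/12 = 0.991667% = 0.00991667.
Each month: B ← B·(1+r) − £310.00.
Month 1: interest £82.75; balance after payment £8,117.75.
Month 2: interest £80.50; balance after payment £7,888.26.
Month 3: interest £78.23; balance after payment £7,656.48.

£7,656.48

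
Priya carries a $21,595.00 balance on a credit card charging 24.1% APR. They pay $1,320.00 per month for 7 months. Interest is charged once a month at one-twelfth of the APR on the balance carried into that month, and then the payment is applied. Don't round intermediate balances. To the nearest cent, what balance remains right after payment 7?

$15,004.33

Monthly rate r = 24.1%/12 = 2.00833% = 0.0200833.
Each month: B ← B·(1+r) − $1,320.00.
Month 1: interest $433.70; balance after payment $20,708.70.
Month 2: interest $415.90; balance after payment $19,804.60.
Month 3: interest $397.74; balance after payment $18,882.34.
Month 4: interest $379.22; balance after payment $17,941.56.
Month 5: interest $360.33; balance after payment $16,981.89.
Month 6: interest $341.05; balance after payment $16,002.94.
Month 7: interest $321.39; balance after payment $15,004.33.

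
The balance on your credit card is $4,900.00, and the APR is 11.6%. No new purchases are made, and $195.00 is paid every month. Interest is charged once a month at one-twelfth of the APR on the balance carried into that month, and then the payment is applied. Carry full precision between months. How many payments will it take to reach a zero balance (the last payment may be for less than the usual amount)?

Monthly rate r = 11.6%/12 = 0.966667% = 0.00966667.
Recurrence: B ← B·(1+r) − $195.00.
Month 1: interest $47.37; balance after payment $4,752.37.
Month 2: interest $45.94; balance after payment $4,603.31.
Closed form: n = −ln(1 − rB₀/P)/ln(1+r) = −ln(0.75709)/ln(1.00967) ≈ 28.925, so the balance reaches zero during payment 29.

29 months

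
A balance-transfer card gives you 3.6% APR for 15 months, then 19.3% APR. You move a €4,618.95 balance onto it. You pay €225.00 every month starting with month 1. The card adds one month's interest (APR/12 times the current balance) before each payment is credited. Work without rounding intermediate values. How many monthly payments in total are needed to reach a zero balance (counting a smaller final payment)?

Promo months 1–15 at r₀ = 3.6%/12 = 0.003; months 16+ at r₁ = 19.3%/12 = 0.0160833.
After month 15: iterate B ← B·(1+r₀) − €225.00 for 15 months → €1,384.42.
Then at r₁ with €225.00/mo: n₂ = −ln(1 − r₁·B/P)/ln(1+r₁) ≈ 6.53 → 7 more payments.

22 payments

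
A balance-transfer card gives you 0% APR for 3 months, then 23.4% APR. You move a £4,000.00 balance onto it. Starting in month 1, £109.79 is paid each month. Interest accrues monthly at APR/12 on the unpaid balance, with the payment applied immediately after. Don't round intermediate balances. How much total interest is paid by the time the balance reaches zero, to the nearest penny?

Promo months 1–3 at r₀ = 0%/12 = 0; months 4+ at r₁ = 23.4%/12 = 0.0195.
After month 3 (no interest yet): B = £4,000.00 − 3·£109.79 = £3,670.63.
Then at r₁ with £109.79/mo: n₂ = −ln(1 − r₁·B/P)/ln(1+r₁) ≈ 54.65 → 55 more payments.
Total paid = 57·£109.79 + £71.51 = £6,329.54; interest = £6,329.54 − £4,000.00 = £2,329.54.

£2,329.54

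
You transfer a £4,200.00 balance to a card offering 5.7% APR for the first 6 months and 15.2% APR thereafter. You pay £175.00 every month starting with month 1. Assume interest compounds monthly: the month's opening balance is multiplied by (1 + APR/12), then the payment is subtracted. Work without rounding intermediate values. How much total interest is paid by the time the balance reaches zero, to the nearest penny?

Promo months 1–6 at r₀ = 5.7%/12 = 0.00475; months 7+ at r₁ = 15.2%/12 = 0.0126667.
After month 6: iterate B ← B·(1+r₀) − £175.00 for 6 months → £3,258.58.
Then at r₁ with £175.00/mo: n₂ = −ln(1 − r₁·B/P)/ln(1+r₁) ≈ 21.37 → 22 more payments.
Total paid = 27·£175.00 + £65.24 = £4,790.24; interest = £4,790.24 − £4,200.00 = £590.24.

£590.24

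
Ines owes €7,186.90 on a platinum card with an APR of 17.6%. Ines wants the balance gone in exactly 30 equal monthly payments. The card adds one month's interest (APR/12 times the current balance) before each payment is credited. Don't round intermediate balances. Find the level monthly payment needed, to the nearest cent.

Monthly rate r = 17.6%/12 = 1.46667% = 0.0146667.
Level-payment amortization: P = B₀·r / (1 − (1+r)^(−n)) = 7186.90·0.0146667 / (1 − 1.01467^(−30)).
Denominator 1 − (1+r)^(−30) = 0.353902295.
P = 105.408 / 0.353902295 ≈ 297.84.

€297.84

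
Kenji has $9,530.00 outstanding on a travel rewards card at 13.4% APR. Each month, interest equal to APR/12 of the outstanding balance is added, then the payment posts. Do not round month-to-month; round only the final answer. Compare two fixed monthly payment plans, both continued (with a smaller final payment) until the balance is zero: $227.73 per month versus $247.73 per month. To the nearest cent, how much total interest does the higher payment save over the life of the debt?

Monthly rate r = 13.4%/12 = 1.11667% = 0.0111667.
At $227.73/mo: n = ⌈−ln(1 − rB₀/P)/ln(1+r)⌉ = 57 payments (last $162.88); total interest = total paid − $9,530.00 = $3,385.76.
At $247.73/mo: 51 payments (last $137.15); total interest $2,993.65.
Interest saved = $3,385.76 − $2,993.65 = $392.11.

$392.11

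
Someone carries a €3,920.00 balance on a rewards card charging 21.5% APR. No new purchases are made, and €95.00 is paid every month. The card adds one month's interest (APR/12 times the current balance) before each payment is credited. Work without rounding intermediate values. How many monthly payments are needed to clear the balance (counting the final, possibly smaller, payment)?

76 months

Monthly rate r = 21.5%/12 = 1.79167% = 0.0179167.
Recurrence: B ← B·(1+r) − €95.00.
Month 1: interest €70.23; balance after payment €3,895.23.
Month 2: interest €69.79; balance after payment €3,870.02.
Closed form: n = −ln(1 − rB₀/P)/ln(1+r) = −ln(0.2607)/ln(1.01792) ≈ 75.705, so the balance reaches zero during payment 76.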